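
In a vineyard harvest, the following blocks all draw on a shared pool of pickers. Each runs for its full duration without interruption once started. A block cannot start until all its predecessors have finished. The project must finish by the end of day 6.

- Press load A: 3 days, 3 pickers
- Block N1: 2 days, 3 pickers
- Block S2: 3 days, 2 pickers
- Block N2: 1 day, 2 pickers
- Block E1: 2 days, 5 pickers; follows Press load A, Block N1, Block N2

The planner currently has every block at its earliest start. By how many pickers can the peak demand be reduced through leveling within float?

3

Early-start peak: d1:10  d2:8  d3:5  d4:5  d5:5  d6:0 ⇒ 10.
Leveled (Press load A@1, Block N1@1, Block S2@3, Block N2@3, Block E1@4): d1:6  d2:6  d3:7  d4:7  d5:7  d6:0 ⇒ 7.
Reduction 10 − 7 = 3.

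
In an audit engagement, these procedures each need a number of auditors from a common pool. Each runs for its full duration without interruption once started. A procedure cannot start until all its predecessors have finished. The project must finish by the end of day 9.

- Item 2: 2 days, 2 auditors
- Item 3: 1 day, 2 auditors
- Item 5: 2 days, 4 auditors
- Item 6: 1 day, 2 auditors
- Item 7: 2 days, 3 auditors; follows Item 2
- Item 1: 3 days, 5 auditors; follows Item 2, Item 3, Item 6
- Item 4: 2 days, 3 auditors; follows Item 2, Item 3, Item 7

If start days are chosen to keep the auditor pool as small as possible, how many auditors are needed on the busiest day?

Early-start (Item 2@1, Item 3@1, Item 5@1, Item 6@1, Item 7@3, Item 1@3, Item 4@5) gives peak 10: d1:10  d2:6  d3:8  d4:8  d5:8  d6:3  d7:0  d8:0  d9:0.
Shift Item 3→3, Item 6→4, Item 1→5, Item 4→8.
Schedule Item 2@1, Item 3@3, Item 5@1, Item 6@4, Item 7@3, Item 1@5, Item 4@8: d1:6  d2:6  d3:5  d4:5  d5:5  d6:5  d7:5  d8:3  d9:3 — peak 6.

6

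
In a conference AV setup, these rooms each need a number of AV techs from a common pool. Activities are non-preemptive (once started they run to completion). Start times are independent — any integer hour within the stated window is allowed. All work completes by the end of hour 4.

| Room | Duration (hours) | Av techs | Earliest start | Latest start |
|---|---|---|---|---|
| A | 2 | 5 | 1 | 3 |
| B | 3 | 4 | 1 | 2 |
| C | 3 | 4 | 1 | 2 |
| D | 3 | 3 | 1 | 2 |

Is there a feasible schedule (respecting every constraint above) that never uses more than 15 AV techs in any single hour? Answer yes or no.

no

The minimum achievable peak is 16; 15 < 16, so no feasible schedule stays within the cap.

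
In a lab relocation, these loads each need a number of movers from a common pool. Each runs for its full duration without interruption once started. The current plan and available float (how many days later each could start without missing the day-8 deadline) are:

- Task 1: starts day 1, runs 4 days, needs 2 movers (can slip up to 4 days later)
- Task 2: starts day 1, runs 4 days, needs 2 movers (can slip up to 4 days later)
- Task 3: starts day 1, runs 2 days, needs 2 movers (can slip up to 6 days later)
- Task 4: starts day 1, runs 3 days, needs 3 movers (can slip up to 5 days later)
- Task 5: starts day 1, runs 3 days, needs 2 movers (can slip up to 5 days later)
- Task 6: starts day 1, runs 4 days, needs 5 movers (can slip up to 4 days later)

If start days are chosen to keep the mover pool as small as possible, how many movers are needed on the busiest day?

7

Early-start (Task 1@1, Task 2@1, Task 3@1, Task 4@1, Task 5@1, Task 6@1) gives peak 16: d1:16  d2:16  d3:14  d4:9  d5:0  d6:0  d7:0  d8:0.
Shift Task 3→4, Task 5→6, Task 6→5.
Schedule Task 1@1, Task 2@1, Task 3@4, Task 4@1, Task 5@6, Task 6@5: d1:7  d2:7  d3:7  d4:6  d5:7  d6:7  d7:7  d8:7 — peak 7.
Total mover-days = 55 over 8 days ⇒ peak ≥ ⌈55/8⌉ = 7, so 7 is optimal.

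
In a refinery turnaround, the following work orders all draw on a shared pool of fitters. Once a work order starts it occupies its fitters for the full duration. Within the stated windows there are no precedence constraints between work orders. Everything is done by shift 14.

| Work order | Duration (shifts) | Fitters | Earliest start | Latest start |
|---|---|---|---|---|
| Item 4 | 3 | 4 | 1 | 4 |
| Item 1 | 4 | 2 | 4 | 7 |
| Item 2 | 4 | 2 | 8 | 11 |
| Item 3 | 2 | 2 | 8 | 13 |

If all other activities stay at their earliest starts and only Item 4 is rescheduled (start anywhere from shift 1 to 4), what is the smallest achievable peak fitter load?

4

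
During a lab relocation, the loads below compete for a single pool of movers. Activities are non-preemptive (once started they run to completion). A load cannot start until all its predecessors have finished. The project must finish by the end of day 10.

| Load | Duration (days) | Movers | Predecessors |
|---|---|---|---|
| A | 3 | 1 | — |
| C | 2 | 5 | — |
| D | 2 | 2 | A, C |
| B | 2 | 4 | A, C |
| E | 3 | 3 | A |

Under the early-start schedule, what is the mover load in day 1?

At early start, day 1 has: A, C.
Demand: 1 + 5 = 6.

6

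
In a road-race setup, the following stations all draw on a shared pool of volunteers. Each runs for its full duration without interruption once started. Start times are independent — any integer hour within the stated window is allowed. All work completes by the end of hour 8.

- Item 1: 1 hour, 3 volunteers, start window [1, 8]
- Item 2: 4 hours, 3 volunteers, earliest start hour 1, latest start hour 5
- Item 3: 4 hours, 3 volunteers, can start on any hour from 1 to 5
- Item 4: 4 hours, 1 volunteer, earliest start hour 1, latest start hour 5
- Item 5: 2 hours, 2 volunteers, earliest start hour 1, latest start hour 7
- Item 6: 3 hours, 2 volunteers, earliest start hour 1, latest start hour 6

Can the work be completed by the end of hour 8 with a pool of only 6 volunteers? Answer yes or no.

yes

Schedule Item 1@1, Item 2@1, Item 3@2, Item 4@5, Item 5@5, Item 6@6: h1:6  h2:6  h3:6  h4:6  h5:6  h6:5  h7:3  h8:3 — peak 6 ≤ 6.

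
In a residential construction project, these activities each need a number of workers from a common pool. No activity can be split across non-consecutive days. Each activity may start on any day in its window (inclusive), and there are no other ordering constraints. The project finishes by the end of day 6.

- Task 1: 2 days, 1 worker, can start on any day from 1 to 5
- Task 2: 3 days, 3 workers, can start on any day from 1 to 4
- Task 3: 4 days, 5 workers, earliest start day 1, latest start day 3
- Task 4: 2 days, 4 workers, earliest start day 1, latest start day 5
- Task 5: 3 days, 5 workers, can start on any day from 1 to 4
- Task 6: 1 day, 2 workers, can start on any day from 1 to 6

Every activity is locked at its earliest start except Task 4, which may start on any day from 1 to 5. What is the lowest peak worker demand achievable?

16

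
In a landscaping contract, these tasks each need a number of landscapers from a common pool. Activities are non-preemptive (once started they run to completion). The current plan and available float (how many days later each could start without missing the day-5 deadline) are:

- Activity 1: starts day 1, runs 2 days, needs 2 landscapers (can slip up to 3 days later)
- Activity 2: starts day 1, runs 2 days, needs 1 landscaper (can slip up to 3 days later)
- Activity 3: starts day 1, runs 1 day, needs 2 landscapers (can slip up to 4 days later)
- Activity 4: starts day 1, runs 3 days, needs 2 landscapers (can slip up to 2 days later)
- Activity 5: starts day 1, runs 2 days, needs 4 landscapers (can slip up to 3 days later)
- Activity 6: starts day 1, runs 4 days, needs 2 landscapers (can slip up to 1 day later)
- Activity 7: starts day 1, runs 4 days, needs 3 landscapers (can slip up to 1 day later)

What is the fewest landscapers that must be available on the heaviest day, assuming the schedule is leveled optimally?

10

Early-start (Activity 1@1, Activity 2@1, Activity 3@1, Activity 4@1, Activity 5@1, Activity 6@1, Activity 7@1) gives peak 16: d1:16  d2:14  d3:7  d4:5  d5:0.
Shift Activity 5→4, Activity 7→2.
Schedule Activity 1@1, Activity 2@1, Activity 3@1, Activity 4@1, Activity 5@4, Activity 6@1, Activity 7@2: d1:9  d2:10  d3:7  d4:9  d5:7 — peak 10.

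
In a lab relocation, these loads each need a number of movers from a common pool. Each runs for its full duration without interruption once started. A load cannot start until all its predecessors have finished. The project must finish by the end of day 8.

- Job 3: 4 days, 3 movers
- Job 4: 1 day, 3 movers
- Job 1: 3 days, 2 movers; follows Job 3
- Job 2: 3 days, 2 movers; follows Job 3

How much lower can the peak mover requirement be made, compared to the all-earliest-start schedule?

2

Early-start peak: d1:6  d2:3  d3:3  d4:3  d5:4  d6:4  d7:4  d8:0 ⇒ 6.
Leveled (Job 3@1, Job 4@5, Job 1@6, Job 2@6): d1:3  d2:3  d3:3  d4:3  d5:3  d6:4  d7:4  d8:4 ⇒ 4.
Reduction 6 − 4 = 2.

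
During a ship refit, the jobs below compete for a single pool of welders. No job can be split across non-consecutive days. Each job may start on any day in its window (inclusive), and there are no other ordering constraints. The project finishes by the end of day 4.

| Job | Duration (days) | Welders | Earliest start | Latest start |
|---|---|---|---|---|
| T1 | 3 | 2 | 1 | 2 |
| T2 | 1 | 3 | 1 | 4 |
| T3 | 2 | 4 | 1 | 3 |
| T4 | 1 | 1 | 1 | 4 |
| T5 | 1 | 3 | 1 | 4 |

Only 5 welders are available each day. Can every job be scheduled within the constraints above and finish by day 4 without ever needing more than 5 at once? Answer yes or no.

no

Total welder-days = 21; over 4 days the average is 21/4 > 5, so some day must exceed 5.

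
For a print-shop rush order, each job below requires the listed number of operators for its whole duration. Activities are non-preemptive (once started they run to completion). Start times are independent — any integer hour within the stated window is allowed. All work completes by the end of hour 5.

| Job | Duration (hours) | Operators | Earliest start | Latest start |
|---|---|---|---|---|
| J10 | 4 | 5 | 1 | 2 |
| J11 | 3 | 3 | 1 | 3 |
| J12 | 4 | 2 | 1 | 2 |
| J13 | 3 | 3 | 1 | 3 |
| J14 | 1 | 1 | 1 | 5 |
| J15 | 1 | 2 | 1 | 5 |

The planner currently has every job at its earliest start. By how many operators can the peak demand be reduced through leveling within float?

Early-start peak: h1:16  h2:13  h3:13  h4:7  h5:0 ⇒ 16.
Leveled (J10@1, J11@1, J12@1, J13@1, J14@4, J15@4): h1:13  h2:13  h3:13  h4:10  h5:0 ⇒ 13.
Reduction 16 − 13 = 3.

3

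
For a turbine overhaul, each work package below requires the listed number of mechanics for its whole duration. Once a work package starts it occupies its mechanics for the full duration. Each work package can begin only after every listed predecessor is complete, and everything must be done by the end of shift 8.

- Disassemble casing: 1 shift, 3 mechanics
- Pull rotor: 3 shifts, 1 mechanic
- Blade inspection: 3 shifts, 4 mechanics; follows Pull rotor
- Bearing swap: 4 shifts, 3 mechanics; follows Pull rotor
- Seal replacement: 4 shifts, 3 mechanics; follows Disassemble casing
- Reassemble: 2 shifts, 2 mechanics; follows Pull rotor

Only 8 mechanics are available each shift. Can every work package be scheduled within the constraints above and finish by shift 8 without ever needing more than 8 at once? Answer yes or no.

Schedule Disassemble casing@1, Pull rotor@1, Blade inspection@6, Bearing swap@4, Seal replacement@2, Reassemble@4: s1:4  s2:4  s3:4  s4:8  s5:8  s6:7  s7:7  s8:4 — peak 8 ≤ 8.

yes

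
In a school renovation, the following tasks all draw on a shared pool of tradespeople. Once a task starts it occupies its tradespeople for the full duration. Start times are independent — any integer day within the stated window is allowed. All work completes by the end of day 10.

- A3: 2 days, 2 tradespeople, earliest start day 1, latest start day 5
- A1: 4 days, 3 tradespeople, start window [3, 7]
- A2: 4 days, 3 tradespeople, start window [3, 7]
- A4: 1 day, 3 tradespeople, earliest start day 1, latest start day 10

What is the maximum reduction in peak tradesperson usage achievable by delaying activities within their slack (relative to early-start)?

Early-start peak: d1:5  d2:2  d3:6  d4:6  d5:6  d6:6  d7:0  d8:0  d9:0  d10:0 ⇒ 6.
Leveled (A3@1, A1@3, A2@7, A4@1): d1:5  d2:2  d3:3  d4:3  d5:3  d6:3  d7:3  d8:3  d9:3  d10:3 ⇒ 5.
Reduction 6 − 5 = 1.

1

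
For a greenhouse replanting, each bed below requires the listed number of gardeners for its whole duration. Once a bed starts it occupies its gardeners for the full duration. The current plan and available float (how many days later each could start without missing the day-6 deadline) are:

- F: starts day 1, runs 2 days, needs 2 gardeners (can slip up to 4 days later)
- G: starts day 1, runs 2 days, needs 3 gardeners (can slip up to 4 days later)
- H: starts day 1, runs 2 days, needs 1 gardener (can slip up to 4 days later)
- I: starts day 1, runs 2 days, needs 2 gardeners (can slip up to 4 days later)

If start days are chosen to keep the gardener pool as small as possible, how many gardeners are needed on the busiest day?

3

Early-start (F@1, G@1, H@1, I@1) gives peak 8: d1:8  d2:8  d3:0  d4:0  d5:0  d6:0.
Shift G→3, I→5.
Schedule F@1, G@3, H@1, I@5: d1:3  d2:3  d3:3  d4:3  d5:2  d6:2 — peak 3.
Total gardener-days = 16 over 6 days ⇒ peak ≥ ⌈16/6⌉ = 3, so 3 is optimal.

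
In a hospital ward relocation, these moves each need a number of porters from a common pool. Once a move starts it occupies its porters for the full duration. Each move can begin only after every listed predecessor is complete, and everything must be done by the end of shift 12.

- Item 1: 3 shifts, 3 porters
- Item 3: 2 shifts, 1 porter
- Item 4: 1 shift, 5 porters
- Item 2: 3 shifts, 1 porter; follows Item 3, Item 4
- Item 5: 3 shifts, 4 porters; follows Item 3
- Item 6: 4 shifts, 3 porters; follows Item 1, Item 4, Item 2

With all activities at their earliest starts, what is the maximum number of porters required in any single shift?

Early-start schedule: Item 1@1, Item 3@1, Item 4@1, Item 2@3, Item 5@3, Item 6@6.
Load per shift: shift 1: 9, shift 2: 4, shift 3: 8, shift 4: 5, shift 5: 5, shift 6: 3, shift 7: 3, shift 8: 3, shift 9: 3, shift 10: 0, shift 11: 0, shift 12: 0.
Peak is 9.

9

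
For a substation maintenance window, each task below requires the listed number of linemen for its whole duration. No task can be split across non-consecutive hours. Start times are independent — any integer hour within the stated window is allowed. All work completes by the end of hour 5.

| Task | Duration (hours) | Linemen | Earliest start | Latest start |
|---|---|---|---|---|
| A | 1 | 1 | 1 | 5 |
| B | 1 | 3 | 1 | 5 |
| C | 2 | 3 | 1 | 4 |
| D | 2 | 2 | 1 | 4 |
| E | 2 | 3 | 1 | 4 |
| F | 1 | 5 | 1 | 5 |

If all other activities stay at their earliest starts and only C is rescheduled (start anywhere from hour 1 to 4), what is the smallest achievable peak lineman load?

14

C@1: h1:17  h2:8  h3:0  h4:0  h5:0 → peak 17
C@2: h1:14  h2:8  h3:3  h4:0  h5:0 → peak 14
C@3: h1:14  h2:5  h3:3  h4:3  h5:0 → peak 14
C@4: h1:14  h2:5  h3:0  h4:3  h5:3 → peak 14
Best is C@2, peak 14.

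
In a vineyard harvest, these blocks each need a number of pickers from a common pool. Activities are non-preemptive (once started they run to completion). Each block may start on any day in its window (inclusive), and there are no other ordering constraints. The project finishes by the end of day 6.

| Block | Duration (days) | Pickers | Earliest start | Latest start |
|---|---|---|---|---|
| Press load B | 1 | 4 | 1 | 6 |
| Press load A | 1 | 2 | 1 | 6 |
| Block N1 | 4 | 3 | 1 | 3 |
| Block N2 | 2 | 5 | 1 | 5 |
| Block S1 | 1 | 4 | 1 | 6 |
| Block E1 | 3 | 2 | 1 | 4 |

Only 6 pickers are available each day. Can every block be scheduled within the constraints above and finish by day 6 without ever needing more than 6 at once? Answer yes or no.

Total picker-days = 38; over 6 days the average is 38/6 > 6, so some day must exceed 6.

no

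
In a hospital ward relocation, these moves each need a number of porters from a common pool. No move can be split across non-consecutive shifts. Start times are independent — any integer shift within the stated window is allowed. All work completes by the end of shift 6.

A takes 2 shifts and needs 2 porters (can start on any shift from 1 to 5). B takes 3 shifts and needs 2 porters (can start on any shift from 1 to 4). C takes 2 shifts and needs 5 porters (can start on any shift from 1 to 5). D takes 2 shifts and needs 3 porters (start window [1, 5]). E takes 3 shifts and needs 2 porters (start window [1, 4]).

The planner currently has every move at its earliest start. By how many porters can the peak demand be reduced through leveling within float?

Early-start peak: s1:14  s2:14  s3:4  s4:0  s5:0  s6:0 ⇒ 14.
Leveled (A@1, B@1, C@3, D@1, E@4): s1:7  s2:7  s3:7  s4:7  s5:2  s6:2 ⇒ 7.
Reduction 14 − 7 = 7.

7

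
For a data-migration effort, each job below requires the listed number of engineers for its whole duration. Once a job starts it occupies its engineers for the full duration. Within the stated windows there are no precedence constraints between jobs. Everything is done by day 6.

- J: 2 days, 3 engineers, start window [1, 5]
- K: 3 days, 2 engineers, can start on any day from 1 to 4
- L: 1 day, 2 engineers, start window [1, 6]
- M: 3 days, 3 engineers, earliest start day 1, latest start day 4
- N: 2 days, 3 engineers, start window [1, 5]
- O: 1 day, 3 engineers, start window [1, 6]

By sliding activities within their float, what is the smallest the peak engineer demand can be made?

Early-start (J@1, K@1, L@1, M@1, N@1, O@1) gives peak 16: d1:16  d2:11  d3:5  d4:0  d5:0  d6:0.
Shift L→3, M→4, N→4, O→6.
Schedule J@1, K@1, L@3, M@4, N@4, O@6: d1:5  d2:5  d3:4  d4:6  d5:6  d6:6 — peak 6.
Total engineer-days = 32 over 6 days ⇒ peak ≥ ⌈32/6⌉ = 6, so 6 is optimal.

6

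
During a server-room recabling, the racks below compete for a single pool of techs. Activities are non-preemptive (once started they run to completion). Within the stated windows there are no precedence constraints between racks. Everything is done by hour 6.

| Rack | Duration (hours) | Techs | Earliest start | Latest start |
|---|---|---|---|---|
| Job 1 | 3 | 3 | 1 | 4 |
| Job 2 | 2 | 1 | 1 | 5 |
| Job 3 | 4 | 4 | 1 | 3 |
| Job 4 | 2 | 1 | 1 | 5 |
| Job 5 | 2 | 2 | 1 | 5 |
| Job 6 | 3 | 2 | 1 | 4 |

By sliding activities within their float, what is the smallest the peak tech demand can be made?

Early-start (Job 1@1, Job 2@1, Job 3@1, Job 4@1, Job 5@1, Job 6@1) gives peak 13: h1:13  h2:13  h3:9  h4:4  h5:0  h6:0.
Shift Job 3→3, Job 6→4.
Schedule Job 1@1, Job 2@1, Job 3@3, Job 4@1, Job 5@1, Job 6@4: h1:7  h2:7  h3:7  h4:6  h5:6  h6:6 — peak 7.
Total tech-hours = 39 over 6 hours ⇒ peak ≥ ⌈39/6⌉ = 7, so 7 is optimal.

7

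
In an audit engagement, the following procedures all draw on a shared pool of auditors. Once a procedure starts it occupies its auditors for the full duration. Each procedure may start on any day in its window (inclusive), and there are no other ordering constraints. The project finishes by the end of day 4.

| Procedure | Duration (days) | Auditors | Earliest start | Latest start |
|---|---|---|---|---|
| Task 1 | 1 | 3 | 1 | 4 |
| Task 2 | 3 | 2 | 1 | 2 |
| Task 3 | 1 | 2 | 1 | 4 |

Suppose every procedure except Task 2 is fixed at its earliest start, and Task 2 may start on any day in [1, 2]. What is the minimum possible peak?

Task 2@1: d1:7  d2:2  d3:2  d4:0 → peak 7
Task 2@2: d1:5  d2:2  d3:2  d4:2 → peak 5
Best is Task 2@2, peak 5.

5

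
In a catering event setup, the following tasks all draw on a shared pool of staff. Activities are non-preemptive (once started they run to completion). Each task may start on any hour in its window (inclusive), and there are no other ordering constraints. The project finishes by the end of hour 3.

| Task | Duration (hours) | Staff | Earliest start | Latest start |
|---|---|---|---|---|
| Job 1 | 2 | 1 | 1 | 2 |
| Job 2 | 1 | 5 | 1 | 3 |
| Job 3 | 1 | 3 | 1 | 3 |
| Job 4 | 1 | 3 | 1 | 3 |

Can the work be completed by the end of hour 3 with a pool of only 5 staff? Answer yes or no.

Schedule Job 1@1, Job 2@3, Job 3@1, Job 4@2: h1:4  h2:4  h3:5 — peak 5 ≤ 5.

yes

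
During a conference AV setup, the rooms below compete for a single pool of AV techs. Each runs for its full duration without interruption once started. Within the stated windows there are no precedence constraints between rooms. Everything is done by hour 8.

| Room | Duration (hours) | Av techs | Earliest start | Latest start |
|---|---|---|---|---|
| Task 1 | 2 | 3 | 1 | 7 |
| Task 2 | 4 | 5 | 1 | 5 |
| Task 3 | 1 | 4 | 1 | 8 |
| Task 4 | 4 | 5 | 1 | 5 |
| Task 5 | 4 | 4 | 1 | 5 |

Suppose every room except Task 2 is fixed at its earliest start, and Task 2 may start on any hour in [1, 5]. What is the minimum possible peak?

16

Task 2@1: h1:21  h2:17  h3:14  h4:14  h5:0  h6:0  h7:0  h8:0 → peak 21
Task 2@2: h1:16  h2:17  h3:14  h4:14  h5:5  h6:0  h7:0  h8:0 → peak 17
Task 2@3: h1:16  h2:12  h3:14  h4:14  h5:5  h6:5  h7:0  h8:0 → peak 16
Task 2@4: h1:16  h2:12  h3:9  h4:14  h5:5  h6:5  h7:5  h8:0 → peak 16
Task 2@5: h1:16  h2:12  h3:9  h4:9  h5:5  h6:5  h7:5  h8:5 → peak 16
Best is Task 2@3, peak 16.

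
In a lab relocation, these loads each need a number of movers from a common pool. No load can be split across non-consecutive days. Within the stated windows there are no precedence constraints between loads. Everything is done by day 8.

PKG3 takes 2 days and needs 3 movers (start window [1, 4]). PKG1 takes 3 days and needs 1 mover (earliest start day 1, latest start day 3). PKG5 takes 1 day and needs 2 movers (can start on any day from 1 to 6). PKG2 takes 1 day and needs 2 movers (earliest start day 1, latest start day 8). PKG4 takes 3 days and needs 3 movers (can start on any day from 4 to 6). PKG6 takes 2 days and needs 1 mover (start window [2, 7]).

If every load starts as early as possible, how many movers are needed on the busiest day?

8

Early-start schedule: PKG3@1, PKG1@1, PKG5@1, PKG2@1, PKG4@4, PKG6@2.
Load per day: day 1: 8, day 2: 5, day 3: 2, day 4: 3, day 5: 3, day 6: 3, day 7: 0, day 8: 0.
Peak is 8.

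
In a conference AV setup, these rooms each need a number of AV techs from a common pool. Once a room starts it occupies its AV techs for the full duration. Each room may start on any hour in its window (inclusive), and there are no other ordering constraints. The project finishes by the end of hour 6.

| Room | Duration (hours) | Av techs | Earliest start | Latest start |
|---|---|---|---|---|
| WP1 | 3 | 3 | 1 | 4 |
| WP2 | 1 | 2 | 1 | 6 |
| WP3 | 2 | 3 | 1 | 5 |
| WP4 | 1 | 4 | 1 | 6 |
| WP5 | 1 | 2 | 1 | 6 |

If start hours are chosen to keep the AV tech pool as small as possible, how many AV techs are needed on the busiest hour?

5

Early-start (WP1@1, WP2@1, WP3@1, WP4@1, WP5@1) gives peak 14: h1:14  h2:6  h3:3  h4:0  h5:0  h6:0.
Shift WP3→4, WP4→6, WP5→2.
Schedule WP1@1, WP2@1, WP3@4, WP4@6, WP5@2: h1:5  h2:5  h3:3  h4:3  h5:3  h6:4 — peak 5.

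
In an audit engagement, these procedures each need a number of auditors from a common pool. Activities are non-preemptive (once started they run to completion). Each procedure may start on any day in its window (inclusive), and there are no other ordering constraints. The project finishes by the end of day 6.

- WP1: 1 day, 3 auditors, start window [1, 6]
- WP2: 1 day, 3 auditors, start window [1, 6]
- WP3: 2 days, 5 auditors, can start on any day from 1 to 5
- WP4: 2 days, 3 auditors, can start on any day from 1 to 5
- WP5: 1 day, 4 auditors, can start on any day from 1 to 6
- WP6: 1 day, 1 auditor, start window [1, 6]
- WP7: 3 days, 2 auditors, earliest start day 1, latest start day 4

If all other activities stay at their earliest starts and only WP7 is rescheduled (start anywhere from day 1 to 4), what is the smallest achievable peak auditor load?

19

WP7@1: d1:21  d2:10  d3:2  d4:0  d5:0  d6:0 → peak 21
WP7@2: d1:19  d2:10  d3:2  d4:2  d5:0  d6:0 → peak 19
WP7@3: d1:19  d2:8  d3:2  d4:2  d5:2  d6:0 → peak 19
WP7@4: d1:19  d2:8  d3:0  d4:2  d5:2  d6:2 → peak 19
Best is WP7@2, peak 19.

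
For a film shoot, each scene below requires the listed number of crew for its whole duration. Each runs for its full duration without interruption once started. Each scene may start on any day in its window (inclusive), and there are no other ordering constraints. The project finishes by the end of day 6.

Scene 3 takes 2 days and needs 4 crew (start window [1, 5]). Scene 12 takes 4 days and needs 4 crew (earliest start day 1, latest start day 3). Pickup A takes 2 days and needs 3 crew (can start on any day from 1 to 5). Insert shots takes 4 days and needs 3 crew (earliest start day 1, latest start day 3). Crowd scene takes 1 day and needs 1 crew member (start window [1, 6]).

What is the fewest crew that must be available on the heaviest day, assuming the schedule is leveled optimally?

Early-start (Scene 3@1, Scene 12@1, Pickup A@1, Insert shots@1, Crowd scene@1) gives peak 15: d1:15  d2:14  d3:7  d4:7  d5:0  d6:0.
Shift Pickup A→5, Insert shots→3, Crowd scene→3.
Schedule Scene 3@1, Scene 12@1, Pickup A@5, Insert shots@3, Crowd scene@3: d1:8  d2:8  d3:8  d4:7  d5:6  d6:6 — peak 8.
Total crew member-days = 43 over 6 days ⇒ peak ≥ ⌈43/6⌉ = 8, so 8 is optimal.

8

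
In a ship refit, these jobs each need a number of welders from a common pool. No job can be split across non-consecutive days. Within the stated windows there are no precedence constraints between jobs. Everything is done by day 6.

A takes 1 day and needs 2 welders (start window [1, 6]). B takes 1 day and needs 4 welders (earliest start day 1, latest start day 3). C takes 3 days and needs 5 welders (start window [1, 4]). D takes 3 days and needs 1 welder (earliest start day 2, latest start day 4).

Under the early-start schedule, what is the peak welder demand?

11

Early-start schedule: A@1, B@1, C@1, D@2.
Load per day: day 1: 11, day 2: 6, day 3: 6, day 4: 1, day 5: 0, day 6: 0.
Peak is 11.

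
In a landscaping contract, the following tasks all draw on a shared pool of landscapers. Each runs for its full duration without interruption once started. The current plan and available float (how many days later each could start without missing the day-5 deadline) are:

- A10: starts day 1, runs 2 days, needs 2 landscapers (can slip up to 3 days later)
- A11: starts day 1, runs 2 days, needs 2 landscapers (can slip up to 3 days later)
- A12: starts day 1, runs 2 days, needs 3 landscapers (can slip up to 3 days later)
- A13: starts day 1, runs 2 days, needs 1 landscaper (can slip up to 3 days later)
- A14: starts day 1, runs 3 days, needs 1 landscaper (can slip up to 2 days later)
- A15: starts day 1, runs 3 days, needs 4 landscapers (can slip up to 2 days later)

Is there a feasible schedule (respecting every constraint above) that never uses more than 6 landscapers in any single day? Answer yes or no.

Total landscaper-days = 31; over 5 days the average is 31/5 > 6, so some day must exceed 6.

no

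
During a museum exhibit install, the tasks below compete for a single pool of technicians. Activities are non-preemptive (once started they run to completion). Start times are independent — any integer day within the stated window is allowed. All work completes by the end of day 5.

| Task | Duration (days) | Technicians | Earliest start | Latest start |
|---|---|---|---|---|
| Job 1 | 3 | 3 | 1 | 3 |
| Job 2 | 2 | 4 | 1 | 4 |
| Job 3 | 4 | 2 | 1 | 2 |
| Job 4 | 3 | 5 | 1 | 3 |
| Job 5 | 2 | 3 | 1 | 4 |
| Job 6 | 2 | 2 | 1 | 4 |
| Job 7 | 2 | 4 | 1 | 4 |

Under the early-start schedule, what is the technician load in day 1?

At early start, day 1 has: Job 1, Job 2, Job 3, Job 4, Job 5, Job 6, Job 7.
Demand: 3 + 4 + 2 + 5 + 3 + 2 + 4 = 23.

23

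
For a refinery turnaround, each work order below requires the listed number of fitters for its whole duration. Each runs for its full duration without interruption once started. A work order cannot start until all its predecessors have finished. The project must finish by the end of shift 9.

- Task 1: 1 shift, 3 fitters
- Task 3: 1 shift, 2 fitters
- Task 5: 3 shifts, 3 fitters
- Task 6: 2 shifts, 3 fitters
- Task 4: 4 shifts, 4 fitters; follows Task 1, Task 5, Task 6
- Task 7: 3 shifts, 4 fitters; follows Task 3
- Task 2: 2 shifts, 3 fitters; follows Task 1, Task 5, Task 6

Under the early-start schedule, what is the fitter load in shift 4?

At early start, shift 4 has: Task 4, Task 7, Task 2.
Demand: 4 + 4 + 3 = 11.

11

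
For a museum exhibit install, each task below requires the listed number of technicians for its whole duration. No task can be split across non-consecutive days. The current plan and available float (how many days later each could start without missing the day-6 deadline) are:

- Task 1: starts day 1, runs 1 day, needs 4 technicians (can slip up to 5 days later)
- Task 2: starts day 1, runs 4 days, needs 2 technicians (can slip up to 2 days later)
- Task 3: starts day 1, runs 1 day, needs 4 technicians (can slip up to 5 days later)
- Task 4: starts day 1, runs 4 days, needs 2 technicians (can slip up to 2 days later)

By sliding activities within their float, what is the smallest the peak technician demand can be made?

4

Early-start (Task 1@1, Task 2@1, Task 3@1, Task 4@1) gives peak 12: d1:12  d2:4  d3:4  d4:4  d5:0  d6:0.
Shift Task 2→2, Task 3→6, Task 4→2.
Schedule Task 1@1, Task 2@2, Task 3@6, Task 4@2: d1:4  d2:4  d3:4  d4:4  d5:4  d6:4 — peak 4.
Total technician-days = 24 over 6 days ⇒ peak ≥ ⌈24/6⌉ = 4, so 4 is optimal.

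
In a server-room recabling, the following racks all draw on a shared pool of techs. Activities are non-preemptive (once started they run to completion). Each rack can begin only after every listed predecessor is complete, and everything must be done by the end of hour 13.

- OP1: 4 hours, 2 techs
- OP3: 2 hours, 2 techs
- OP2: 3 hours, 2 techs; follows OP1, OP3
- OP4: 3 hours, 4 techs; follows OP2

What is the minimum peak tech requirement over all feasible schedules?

Schedule OP1@1, OP3@1, OP2@5, OP4@8: h1:4  h2:4  h3:2  h4:2  h5:2  h6:2  h7:2  h8:4  h9:4  h10:4  h11:0  h12:0  h13:0 — peak 4.

4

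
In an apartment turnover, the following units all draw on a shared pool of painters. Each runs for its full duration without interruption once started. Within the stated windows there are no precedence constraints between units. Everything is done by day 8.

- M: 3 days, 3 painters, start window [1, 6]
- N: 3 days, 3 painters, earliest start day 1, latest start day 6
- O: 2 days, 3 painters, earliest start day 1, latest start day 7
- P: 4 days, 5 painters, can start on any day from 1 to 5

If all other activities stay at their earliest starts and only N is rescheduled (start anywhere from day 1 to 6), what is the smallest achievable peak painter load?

11

N@1: d1:14  d2:14  d3:11  d4:5  d5:0  d6:0  d7:0  d8:0 → peak 14
N@2: d1:11  d2:14  d3:11  d4:8  d5:0  d6:0  d7:0  d8:0 → peak 14
N@3: d1:11  d2:11  d3:11  d4:8  d5:3  d6:0  d7:0  d8:0 → peak 11
N@4: d1:11  d2:11  d3:8  d4:8  d5:3  d6:3  d7:0  d8:0 → peak 11
N@5: d1:11  d2:11  d3:8  d4:5  d5:3  d6:3  d7:3  d8:0 → peak 11
N@6: d1:11  d2:11  d3:8  d4:5  d5:0  d6:3  d7:3  d8:3 → peak 11
Best is N@3, peak 11.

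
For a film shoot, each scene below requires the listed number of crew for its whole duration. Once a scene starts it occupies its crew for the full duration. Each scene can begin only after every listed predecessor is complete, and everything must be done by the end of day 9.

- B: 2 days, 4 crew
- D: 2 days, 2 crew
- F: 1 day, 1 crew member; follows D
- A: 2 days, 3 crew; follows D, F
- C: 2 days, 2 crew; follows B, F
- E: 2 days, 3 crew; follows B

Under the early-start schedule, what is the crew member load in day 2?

6

At early start, day 2 has: B, D.
Demand: 4 + 2 = 6.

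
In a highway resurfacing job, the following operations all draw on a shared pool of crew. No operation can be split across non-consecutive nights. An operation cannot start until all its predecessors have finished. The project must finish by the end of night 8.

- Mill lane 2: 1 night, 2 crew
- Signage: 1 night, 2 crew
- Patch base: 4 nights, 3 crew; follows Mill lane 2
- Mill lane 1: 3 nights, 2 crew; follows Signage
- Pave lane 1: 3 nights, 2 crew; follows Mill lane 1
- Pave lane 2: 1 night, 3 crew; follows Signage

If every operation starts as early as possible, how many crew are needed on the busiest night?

8

Early-start schedule: Mill lane 2@1, Signage@1, Patch base@2, Mill lane 1@2, Pave lane 1@5, Pave lane 2@2.
Load per night: night 1: 4, night 2: 8, night 3: 5, night 4: 5, night 5: 5, night 6: 2, night 7: 2, night 8: 0.
Peak is 8.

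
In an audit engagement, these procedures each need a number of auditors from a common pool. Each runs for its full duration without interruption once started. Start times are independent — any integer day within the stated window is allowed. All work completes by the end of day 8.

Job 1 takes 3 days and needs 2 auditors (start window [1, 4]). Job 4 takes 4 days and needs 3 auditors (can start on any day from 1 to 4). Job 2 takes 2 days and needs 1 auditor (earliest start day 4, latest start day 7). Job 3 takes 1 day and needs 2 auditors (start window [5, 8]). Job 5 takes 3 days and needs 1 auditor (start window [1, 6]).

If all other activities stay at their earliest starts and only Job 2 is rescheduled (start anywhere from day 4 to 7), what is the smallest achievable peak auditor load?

6

Job 2@4: d1:6  d2:6  d3:6  d4:4  d5:3  d6:0  d7:0  d8:0 → peak 6
Job 2@5: d1:6  d2:6  d3:6  d4:3  d5:3  d6:1  d7:0  d8:0 → peak 6
Job 2@6: d1:6  d2:6  d3:6  d4:3  d5:2  d6:1  d7:1  d8:0 → peak 6
Job 2@7: d1:6  d2:6  d3:6  d4:3  d5:2  d6:0  d7:1  d8:1 → peak 6
Best is Job 2@4, peak 6.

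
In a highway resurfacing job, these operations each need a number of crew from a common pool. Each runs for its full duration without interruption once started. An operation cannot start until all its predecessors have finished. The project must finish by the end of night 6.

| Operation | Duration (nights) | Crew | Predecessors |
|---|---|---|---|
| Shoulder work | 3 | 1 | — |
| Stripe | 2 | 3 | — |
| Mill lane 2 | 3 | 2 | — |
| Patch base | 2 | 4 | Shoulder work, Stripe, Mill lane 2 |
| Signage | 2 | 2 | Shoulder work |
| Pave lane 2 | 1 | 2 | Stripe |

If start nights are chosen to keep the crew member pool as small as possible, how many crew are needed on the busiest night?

6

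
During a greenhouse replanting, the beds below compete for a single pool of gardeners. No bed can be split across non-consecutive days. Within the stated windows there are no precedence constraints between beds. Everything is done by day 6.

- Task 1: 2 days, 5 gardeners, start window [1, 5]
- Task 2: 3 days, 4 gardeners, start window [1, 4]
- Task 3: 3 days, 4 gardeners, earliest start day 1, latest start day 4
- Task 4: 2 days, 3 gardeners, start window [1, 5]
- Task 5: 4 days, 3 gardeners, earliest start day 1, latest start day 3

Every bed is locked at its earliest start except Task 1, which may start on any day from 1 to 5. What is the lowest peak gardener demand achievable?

14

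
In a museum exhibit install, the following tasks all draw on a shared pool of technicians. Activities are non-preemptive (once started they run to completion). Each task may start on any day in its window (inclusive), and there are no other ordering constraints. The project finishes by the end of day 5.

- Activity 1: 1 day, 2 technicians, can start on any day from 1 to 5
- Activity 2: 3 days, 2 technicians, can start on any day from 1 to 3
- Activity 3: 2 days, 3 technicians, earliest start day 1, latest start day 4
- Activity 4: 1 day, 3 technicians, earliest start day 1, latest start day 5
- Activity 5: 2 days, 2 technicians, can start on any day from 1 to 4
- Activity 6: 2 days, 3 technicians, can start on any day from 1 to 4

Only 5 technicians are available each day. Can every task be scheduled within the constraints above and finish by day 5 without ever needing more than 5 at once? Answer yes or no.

Total technician-days = 27; over 5 days the average is 27/5 > 5, so some day must exceed 5.

no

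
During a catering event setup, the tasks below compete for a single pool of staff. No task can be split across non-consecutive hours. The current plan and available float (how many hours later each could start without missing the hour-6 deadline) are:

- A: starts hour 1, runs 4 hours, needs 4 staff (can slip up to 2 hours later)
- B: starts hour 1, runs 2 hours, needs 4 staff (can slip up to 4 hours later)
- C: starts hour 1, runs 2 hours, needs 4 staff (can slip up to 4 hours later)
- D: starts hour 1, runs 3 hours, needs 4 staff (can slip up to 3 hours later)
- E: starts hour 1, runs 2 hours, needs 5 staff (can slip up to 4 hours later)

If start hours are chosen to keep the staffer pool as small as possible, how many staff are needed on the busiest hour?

12

Early-start (A@1, B@1, C@1, D@1, E@1) gives peak 21: h1:21  h2:21  h3:8  h4:4  h5:0  h6:0.
Shift D→3, E→5.
Schedule A@1, B@1, C@1, D@3, E@5: h1:12  h2:12  h3:8  h4:8  h5:9  h6:5 — peak 12.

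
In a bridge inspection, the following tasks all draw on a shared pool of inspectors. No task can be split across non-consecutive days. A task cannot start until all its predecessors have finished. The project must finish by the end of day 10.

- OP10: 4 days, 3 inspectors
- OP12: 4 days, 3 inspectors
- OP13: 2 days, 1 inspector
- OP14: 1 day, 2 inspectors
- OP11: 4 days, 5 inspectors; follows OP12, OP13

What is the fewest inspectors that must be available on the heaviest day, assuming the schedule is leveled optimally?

6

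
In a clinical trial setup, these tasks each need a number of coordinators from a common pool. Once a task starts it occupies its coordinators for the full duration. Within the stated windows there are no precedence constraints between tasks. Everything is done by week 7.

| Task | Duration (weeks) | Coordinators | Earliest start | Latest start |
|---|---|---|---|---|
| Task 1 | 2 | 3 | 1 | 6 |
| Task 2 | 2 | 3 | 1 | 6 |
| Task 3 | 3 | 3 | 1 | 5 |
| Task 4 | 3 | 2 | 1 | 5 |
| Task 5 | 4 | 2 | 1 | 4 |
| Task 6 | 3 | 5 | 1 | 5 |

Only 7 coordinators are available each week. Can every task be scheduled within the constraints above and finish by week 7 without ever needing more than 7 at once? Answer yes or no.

no

Total coordinator-weeks = 50; over 7 weeks the average is 50/7 > 7, so some week must exceed 7.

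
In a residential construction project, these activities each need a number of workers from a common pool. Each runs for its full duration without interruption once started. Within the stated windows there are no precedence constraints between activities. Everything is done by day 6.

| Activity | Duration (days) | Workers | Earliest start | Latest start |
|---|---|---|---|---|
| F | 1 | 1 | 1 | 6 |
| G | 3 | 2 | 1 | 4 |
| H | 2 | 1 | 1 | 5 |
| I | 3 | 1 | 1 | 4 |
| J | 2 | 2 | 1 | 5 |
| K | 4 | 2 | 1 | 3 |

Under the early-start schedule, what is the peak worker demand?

Early-start schedule: F@1, G@1, H@1, I@1, J@1, K@1.
Load per day: day 1: 9, day 2: 8, day 3: 5, day 4: 2, day 5: 0, day 6: 0.
Peak is 9.

9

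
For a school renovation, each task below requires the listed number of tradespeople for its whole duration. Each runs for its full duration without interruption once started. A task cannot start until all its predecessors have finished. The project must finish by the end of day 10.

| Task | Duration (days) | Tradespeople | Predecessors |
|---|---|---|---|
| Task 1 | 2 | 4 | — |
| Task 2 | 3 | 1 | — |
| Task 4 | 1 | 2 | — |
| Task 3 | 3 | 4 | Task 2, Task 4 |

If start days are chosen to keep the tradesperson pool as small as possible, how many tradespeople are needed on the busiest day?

Early-start (Task 1@1, Task 2@1, Task 4@1, Task 3@4) gives peak 7: d1:7  d2:5  d3:1  d4:4  d5:4  d6:4  d7:0  d8:0  d9:0  d10:0.
Shift Task 2→3, Task 4→3, Task 3→6.
Schedule Task 1@1, Task 2@3, Task 4@3, Task 3@6: d1:4  d2:4  d3:3  d4:1  d5:1  d6:4  d7:4  d8:4  d9:0  d10:0 — peak 4.

4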